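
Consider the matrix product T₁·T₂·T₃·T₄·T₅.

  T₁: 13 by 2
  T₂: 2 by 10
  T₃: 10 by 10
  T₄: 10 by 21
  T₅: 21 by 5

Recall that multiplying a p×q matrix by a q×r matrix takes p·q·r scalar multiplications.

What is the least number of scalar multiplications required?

960

Adjacent pairs: T₁T₂ = 13·2·10 = 260; T₂T₃ = 2·10·10 = 200; T₃T₄ = 10·10·21 = 2100; T₄T₅ = 10·21·5 = 1050.
Length 3: T₁..T₃: k=1: 0+200+13·2·10=460; k=2: 260+0+13·10·10=1560 → min 460 | T₂..T₄: k=2: 0+2100+2·10·21=2520; k=3: 200+0+2·10·21=620 → min 620 | T₃..T₅: k=3: 0+1050+10·10·5=1550; k=4: 2100+0+10·21·5=3150 → min 1550.
Length 4: T₁..T₄: k=1: 0+620+13·2·21=1166; k=2: 260+2100+13·10·21=5090; k=3: 460+0+13·10·21=3190 → min 1166 | T₂..T₅: k=2: 0+1550+2·10·5=1650; k=3: 200+1050+2·10·5=1350; k=4: 620+0+2·21·5=830 → min 830.
Length 5: T₁..T₅: k=1: 0+830+13·2·5=960; k=2: 260+1550+13·10·5=2460; k=3: 460+1050+13·10·5=2160; k=4: 1166+0+13·21·5=2531 → min 960.
Optimal order: (T₁·(((T₂·T₃)·T₄)·T₅)) with cost 960.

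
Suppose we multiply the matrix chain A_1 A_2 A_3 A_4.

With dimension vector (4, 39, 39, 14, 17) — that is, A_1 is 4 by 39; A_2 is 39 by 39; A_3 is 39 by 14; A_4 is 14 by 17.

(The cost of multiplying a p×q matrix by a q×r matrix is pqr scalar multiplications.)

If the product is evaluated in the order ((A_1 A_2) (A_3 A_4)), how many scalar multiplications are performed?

18018

(A_1 A_2): 4×39 by 39×39 → 4×39, cost 4·39·39 = 6084
(A_3 A_4): 39×14 by 14×17 → 39×17, cost 39·14·17 = 9282
((A_1 A_2) (A_3 A_4)): 4×39 by 39×17 → 4×17, cost 4·39·17 = 2652; cumulative 18018
Total: 18018 scalar multiplications.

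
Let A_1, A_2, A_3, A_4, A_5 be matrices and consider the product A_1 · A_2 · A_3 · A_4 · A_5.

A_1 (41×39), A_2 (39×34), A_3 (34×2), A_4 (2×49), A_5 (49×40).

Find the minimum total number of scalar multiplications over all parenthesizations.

Adjacent pairs: A_1A_2 = 41·39·34 = 54366; A_2A_3 = 39·34·2 = 2652; A_3A_4 = 34·2·49 = 3332; A_4A_5 = 2·49·40 = 3920.
Length 3: A_1..A_3: k=1: 0+2652+41·39·2=5850; k=2: 54366+0+41·34·2=57154 → min 5850 | A_2..A_4: k=2: 0+3332+39·34·49=68306; k=3: 2652+0+39·2·49=6474 → min 6474 | A_3..A_5: k=3: 0+3920+34·2·40=6640; k=4: 3332+0+34·49·40=69972 → min 6640.
Length 4: A_1..A_4: k=1: 0+6474+41·39·49=84825; k=2: 54366+3332+41·34·49=126004; k=3: 5850+0+41·2·49=9868 → min 9868 | A_2..A_5: k=2: 0+6640+39·34·40=59680; k=3: 2652+3920+39·2·40=9692; k=4: 6474+0+39·49·40=82914 → min 9692.
Length 5: A_1..A_5: k=1: 0+9692+41·39·40=73652; k=2: 54366+6640+41·34·40=116766; k=3: 5850+3920+41·2·40=13050; k=4: 9868+0+41·49·40=90228 → min 13050.
Optimal order: ((A_1 · (A_2 · A_3)) · (A_4 · A_5)) with cost 13050.

13050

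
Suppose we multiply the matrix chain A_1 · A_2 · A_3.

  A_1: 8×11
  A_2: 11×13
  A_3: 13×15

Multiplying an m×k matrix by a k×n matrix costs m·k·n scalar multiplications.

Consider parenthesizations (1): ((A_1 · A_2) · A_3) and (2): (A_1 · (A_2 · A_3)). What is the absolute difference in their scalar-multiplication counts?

761

Order (1) = ((A_1 · A_2) · A_3): (A_1 · A_2): 8×11 by 11×13 → 8×13, cost 8·11·13 = 1144; ((A_1 · A_2) · A_3): 8×13 by 13×15 → 8×15, cost 8·13·15 = 1560; cumulative 2704. Total 2704.
Order (2) = (A_1 · (A_2 · A_3)): (A_2 · A_3): 11×13 by 13×15 → 11×15, cost 11·13·15 = 2145; (A_1 · (A_2 · A_3)): 8×11 by 11×15 → 8×15, cost 8·11·15 = 1320; cumulative 3465. Total 3465.
Difference: |2704 − 3465| = 761.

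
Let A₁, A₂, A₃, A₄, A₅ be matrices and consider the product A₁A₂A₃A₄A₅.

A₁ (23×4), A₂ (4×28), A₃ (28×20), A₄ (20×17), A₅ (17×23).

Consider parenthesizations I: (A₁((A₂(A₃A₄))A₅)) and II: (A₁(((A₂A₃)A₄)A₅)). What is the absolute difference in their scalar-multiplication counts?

Order I = (A₁((A₂(A₃A₄))A₅)): (A₃A₄): 28×20 by 20×17 → 28×17, cost 28·20·17 = 9520; (A₂(A₃A₄)): 4×28 by 28×17 → 4×17, cost 4·28·17 = 1904; cumulative 11424; ((A₂(A₃A₄))A₅): 4×17 by 17×23 → 4×23, cost 4·17·23 = 1564; cumulative 12988; (A₁((A₂(A₃A₄))A₅)): 23×4 by 4×23 → 23×23, cost 23·4·23 = 2116; cumulative 15104. Total 15104.
Order II = (A₁(((A₂A₃)A₄)A₅)): (A₂A₃): 4×28 by 28×20 → 4×20, cost 4·28·20 = 2240; ((A₂A₃)A₄): 4×20 by 20×17 → 4×17, cost 4·20·17 = 1360; cumulative 3600; (((A₂A₃)A₄)A₅): 4×17 by 17×23 → 4×23, cost 4·17·23 = 1564; cumulative 5164; (A₁(((A₂A₃)A₄)A₅)): 23×4 by 4×23 → 23×23, cost 23·4·23 = 2116; cumulative 7280. Total 7280.
Difference: |15104 − 7280| = 7824.

7824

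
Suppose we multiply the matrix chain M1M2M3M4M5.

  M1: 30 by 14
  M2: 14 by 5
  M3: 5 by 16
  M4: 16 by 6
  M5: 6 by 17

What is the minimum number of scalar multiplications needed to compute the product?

5640

Adjacent pairs: M1M2 = 30·14·5 = 2100; M2M3 = 14·5·16 = 1120; M3M4 = 5·16·6 = 480; M4M5 = 16·6·17 = 1632.
Length 3: M1..M3: k=1: 0+1120+30·14·16=7840; k=2: 2100+0+30·5·16=4500 → min 4500 | M2..M4: k=2: 0+480+14·5·6=900; k=3: 1120+0+14·16·6=2464 → min 900 | M3..M5: k=3: 0+1632+5·16·17=2992; k=4: 480+0+5·6·17=990 → min 990.
Length 4: M1..M4: k=1: 0+900+30·14·6=3420; k=2: 2100+480+30·5·6=3480; k=3: 4500+0+30·16·6=7380 → min 3420 | M2..M5: k=2: 0+990+14·5·17=2180; k=3: 1120+1632+14·16·17=6560; k=4: 900+0+14·6·17=2328 → min 2180.
Length 5: M1..M5: k=1: 0+2180+30·14·17=9320; k=2: 2100+990+30·5·17=5640; k=3: 4500+1632+30·16·17=14292; k=4: 3420+0+30·6·17=6480 → min 5640.
Optimal order: ((M1M2)((M3M4)M5)) with cost 5640.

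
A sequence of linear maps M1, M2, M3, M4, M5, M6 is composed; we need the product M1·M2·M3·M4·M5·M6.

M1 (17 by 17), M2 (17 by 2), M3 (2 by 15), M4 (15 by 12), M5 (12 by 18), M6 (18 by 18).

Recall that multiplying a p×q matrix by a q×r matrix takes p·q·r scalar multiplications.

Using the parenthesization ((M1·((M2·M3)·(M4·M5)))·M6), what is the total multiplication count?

19050

(M2·M3): 17×2 by 2×15 → 17×15, cost 17·2·15 = 510
(M4·M5): 15×12 by 12×18 → 15×18, cost 15·12·18 = 3240
((M2·M3)·(M4·M5)): 17×15 by 15×18 → 17×18, cost 17·15·18 = 4590; cumulative 8340
(M1·((M2·M3)·(M4·M5))): 17×17 by 17×18 → 17×18, cost 17·17·18 = 5202; cumulative 13542
((M1·((M2·M3)·(M4·M5)))·M6): 17×18 by 18×18 → 17×18, cost 17·18·18 = 5508; cumulative 19050
Total: 19050 scalar multiplications.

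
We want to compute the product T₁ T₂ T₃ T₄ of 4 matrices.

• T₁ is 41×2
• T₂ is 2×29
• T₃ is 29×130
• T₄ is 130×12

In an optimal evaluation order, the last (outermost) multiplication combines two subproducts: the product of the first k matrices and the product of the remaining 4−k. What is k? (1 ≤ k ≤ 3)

Adjacent pairs: T₁T₂ = 41·2·29 = 2378; T₂T₃ = 2·29·130 = 7540; T₃T₄ = 29·130·12 = 45240.
Length 3: T₁..T₃: k=1: 0+7540+41·2·130=18200; k=2: 2378+0+41·29·130=156948 → min 18200 | T₂..T₄: k=2: 0+45240+2·29·12=45936; k=3: 7540+0+2·130·12=10660 → min 10660.
Top-level splits: k=1: (T₁..T₁)·(T₂..T₄) → 0+10660+41·2·12 = 11644; k=2: (T₁..T₂)·(T₃..T₄) → 2378+45240+41·29·12 = 61886; k=3: (T₁..T₃)·(T₄..T₄) → 18200+0+41·130·12 = 82160.
Best split is after T₁, i.e. k = 1.

1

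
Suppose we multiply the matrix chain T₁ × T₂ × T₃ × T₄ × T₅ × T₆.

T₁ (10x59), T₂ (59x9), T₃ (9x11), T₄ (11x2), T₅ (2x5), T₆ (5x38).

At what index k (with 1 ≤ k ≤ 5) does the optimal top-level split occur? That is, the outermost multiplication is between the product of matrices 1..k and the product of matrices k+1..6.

Adjacent pairs: T₁T₂ = 10·59·9 = 5310; T₂T₃ = 59·9·11 = 5841; T₃T₄ = 9·11·2 = 198; T₄T₅ = 11·2·5 = 110; T₅T₆ = 2·5·38 = 380.
Length 3: T₁..T₃: k=1: 0+5841+10·59·11=12331; k=2: 5310+0+10·9·11=6300 → min 6300 | T₂..T₄: k=2: 0+198+59·9·2=1260; k=3: 5841+0+59·11·2=7139 → min 1260 | T₃..T₅: k=3: 0+110+9·11·5=605; k=4: 198+0+9·2·5=288 → min 288 | T₄..T₆: k=4: 0+380+11·2·38=1216; k=5: 110+0+11·5·38=2200 → min 1216.
Length 4: T₁..T₄: k=1: 0+1260+10·59·2=2440; k=2: 5310+198+10·9·2=5688; k=3: 6300+0+10·11·2=6520 → min 2440 | T₂..T₅: k=2: 0+288+59·9·5=2943; k=3: 5841+110+59·11·5=9196; k=4: 1260+0+59·2·5=1850 → min 1850 | T₃..T₆: k=3: 0+1216+9·11·38=4978; k=4: 198+380+9·2·38=1262; k=5: 288+0+9·5·38=1998 → min 1262.
Length 5: T₁..T₅: k=1: 0+1850+10·59·5=4800; k=2: 5310+288+10·9·5=6048; k=3: 6300+110+10·11·5=6960; k=4: 2440+0+10·2·5=2540 → min 2540 | T₂..T₆: k=2: 0+1262+59·9·38=21440; k=3: 5841+1216+59·11·38=31719; k=4: 1260+380+59·2·38=6124; k=5: 1850+0+59·5·38=13060 → min 6124.
Top-level splits: k=1: (T₁..T₁)·(T₂..T₆) → 0+6124+10·59·38 = 28544; k=2: (T₁..T₂)·(T₃..T₆) → 5310+1262+10·9·38 = 9992; k=3: (T₁..T₃)·(T₄..T₆) → 6300+1216+10·11·38 = 11696; k=4: (T₁..T₄)·(T₅..T₆) → 2440+380+10·2·38 = 3580; k=5: (T₁..T₅)·(T₆..T₆) → 2540+0+10·5·38 = 4440.
Best split is after T₄, i.e. k = 4.

4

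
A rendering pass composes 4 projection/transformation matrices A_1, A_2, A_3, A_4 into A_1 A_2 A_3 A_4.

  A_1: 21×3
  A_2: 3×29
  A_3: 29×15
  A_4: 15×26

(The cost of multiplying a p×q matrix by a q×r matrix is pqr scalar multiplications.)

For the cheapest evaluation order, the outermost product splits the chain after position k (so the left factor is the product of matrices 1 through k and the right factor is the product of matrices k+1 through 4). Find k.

Adjacent pairs: A_1A_2 = 21·3·29 = 1827; A_2A_3 = 3·29·15 = 1305; A_3A_4 = 29·15·26 = 11310.
Length 3: A_1..A_3: k=1: 0+1305+21·3·15=2250; k=2: 1827+0+21·29·15=10962 → min 2250 | A_2..A_4: k=2: 0+11310+3·29·26=13572; k=3: 1305+0+3·15·26=2475 → min 2475.
Top-level splits: k=1: (A_1..A_1)·(A_2..A_4) → 0+2475+21·3·26 = 4113; k=2: (A_1..A_2)·(A_3..A_4) → 1827+11310+21·29·26 = 28971; k=3: (A_1..A_3)·(A_4..A_4) → 2250+0+21·15·26 = 10440.
Best split is after A_1, i.e. k = 1.

1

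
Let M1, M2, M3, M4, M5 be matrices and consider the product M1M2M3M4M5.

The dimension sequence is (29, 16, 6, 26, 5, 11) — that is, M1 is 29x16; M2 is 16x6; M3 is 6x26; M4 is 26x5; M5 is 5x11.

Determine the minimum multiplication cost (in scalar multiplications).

Adjacent pairs: M1M2 = 29·16·6 = 2784; M2M3 = 16·6·26 = 2496; M3M4 = 6·26·5 = 780; M4M5 = 26·5·11 = 1430.
Length 3: M1..M3: k=1: 0+2496+29·16·26=14560; k=2: 2784+0+29·6·26=7308 → min 7308 | M2..M4: k=2: 0+780+16·6·5=1260; k=3: 2496+0+16·26·5=4576 → min 1260 | M3..M5: k=3: 0+1430+6·26·11=3146; k=4: 780+0+6·5·11=1110 → min 1110.
Length 4: M1..M4: k=1: 0+1260+29·16·5=3580; k=2: 2784+780+29·6·5=4434; k=3: 7308+0+29·26·5=11078 → min 3580 | M2..M5: k=2: 0+1110+16·6·11=2166; k=3: 2496+1430+16·26·11=8502; k=4: 1260+0+16·5·11=2140 → min 2140.
Length 5: M1..M5: k=1: 0+2140+29·16·11=7244; k=2: 2784+1110+29·6·11=5808; k=3: 7308+1430+29·26·11=17032; k=4: 3580+0+29·5·11=5175 → min 5175.
Optimal order: ((M1(M2(M3M4)))M5) with cost 5175.

5175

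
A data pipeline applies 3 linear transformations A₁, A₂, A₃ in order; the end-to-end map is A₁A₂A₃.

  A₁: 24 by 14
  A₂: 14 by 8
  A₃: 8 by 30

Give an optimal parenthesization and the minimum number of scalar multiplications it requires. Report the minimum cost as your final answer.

8448

(A₁(A₂A₃)): cost 13440.
((A₁A₂)A₃): cost 8448.
Optimal: ((A₁A₂)A₃) with cost 8448.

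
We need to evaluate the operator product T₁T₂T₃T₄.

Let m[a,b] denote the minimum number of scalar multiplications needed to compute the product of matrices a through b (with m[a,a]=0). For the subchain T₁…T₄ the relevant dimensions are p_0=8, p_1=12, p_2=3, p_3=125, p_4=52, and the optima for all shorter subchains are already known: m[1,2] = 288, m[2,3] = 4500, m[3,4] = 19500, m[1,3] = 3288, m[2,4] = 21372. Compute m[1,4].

21036

m[1,4] = min over k∈[1,3] of m[1,k]+m[k+1,4]+p_{0}·p_k·p_{4}.
k=1: 0 + 21372 + 8·12·52 = 26364; k=2: 288 + 19500 + 8·3·52 = 21036; k=3: 3288 + 0 + 8·125·52 = 55288.
Minimum: 21036 at k=2.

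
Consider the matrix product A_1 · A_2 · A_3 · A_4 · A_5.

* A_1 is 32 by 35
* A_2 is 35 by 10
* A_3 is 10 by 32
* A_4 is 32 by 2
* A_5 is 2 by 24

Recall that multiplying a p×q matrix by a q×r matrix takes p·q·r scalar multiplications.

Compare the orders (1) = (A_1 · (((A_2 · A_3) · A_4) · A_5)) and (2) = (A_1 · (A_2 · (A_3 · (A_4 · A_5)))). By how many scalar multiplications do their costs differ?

Order (1) = (A_1 · (((A_2 · A_3) · A_4) · A_5)): (A_2 · A_3): 35×10 by 10×32 → 35×32, cost 35·10·32 = 11200; ((A_2 · A_3) · A_4): 35×32 by 32×2 → 35×2, cost 35·32·2 = 2240; cumulative 13440; (((A_2 · A_3) · A_4) · A_5): 35×2 by 2×24 → 35×24, cost 35·2·24 = 1680; cumulative 15120; (A_1 · (((A_2 · A_3) · A_4) · A_5)): 32×35 by 35×24 → 32×24, cost 32·35·24 = 26880; cumulative 42000. Total 42000.
Order (2) = (A_1 · (A_2 · (A_3 · (A_4 · A_5)))): (A_4 · A_5): 32×2 by 2×24 → 32×24, cost 32·2·24 = 1536; (A_3 · (A_4 · A_5)): 10×32 by 32×24 → 10×24, cost 10·32·24 = 7680; cumulative 9216; (A_2 · (A_3 · (A_4 · A_5))): 35×10 by 10×24 → 35×24, cost 35·10·24 = 8400; cumulative 17616; (A_1 · (A_2 · (A_3 · (A_4 · A_5)))): 32×35 by 35×24 → 32×24, cost 32·35·24 = 26880; cumulative 44496. Total 44496.
Difference: |42000 − 44496| = 2496.

2496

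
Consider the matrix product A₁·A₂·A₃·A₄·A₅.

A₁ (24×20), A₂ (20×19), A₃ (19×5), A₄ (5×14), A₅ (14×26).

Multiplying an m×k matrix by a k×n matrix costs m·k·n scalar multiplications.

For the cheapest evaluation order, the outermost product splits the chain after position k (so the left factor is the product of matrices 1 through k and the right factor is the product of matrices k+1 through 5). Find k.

Adjacent pairs: A₁A₂ = 24·20·19 = 9120; A₂A₃ = 20·19·5 = 1900; A₃A₄ = 19·5·14 = 1330; A₄A₅ = 5·14·26 = 1820.
Length 3: A₁..A₃: k=1: 0+1900+24·20·5=4300; k=2: 9120+0+24·19·5=11400 → min 4300 | A₂..A₄: k=2: 0+1330+20·19·14=6650; k=3: 1900+0+20·5·14=3300 → min 3300 | A₃..A₅: k=3: 0+1820+19·5·26=4290; k=4: 1330+0+19·14·26=8246 → min 4290.
Length 4: A₁..A₄: k=1: 0+3300+24·20·14=10020; k=2: 9120+1330+24·19·14=16834; k=3: 4300+0+24·5·14=5980 → min 5980 | A₂..A₅: k=2: 0+4290+20·19·26=14170; k=3: 1900+1820+20·5·26=6320; k=4: 3300+0+20·14·26=10580 → min 6320.
Top-level splits: k=1: (A₁..A₁)·(A₂..A₅) → 0+6320+24·20·26 = 18800; k=2: (A₁..A₂)·(A₃..A₅) → 9120+4290+24·19·26 = 25266; k=3: (A₁..A₃)·(A₄..A₅) → 4300+1820+24·5·26 = 9240; k=4: (A₁..A₄)·(A₅..A₅) → 5980+0+24·14·26 = 14716.
Best split is after A₃, i.e. k = 3.

3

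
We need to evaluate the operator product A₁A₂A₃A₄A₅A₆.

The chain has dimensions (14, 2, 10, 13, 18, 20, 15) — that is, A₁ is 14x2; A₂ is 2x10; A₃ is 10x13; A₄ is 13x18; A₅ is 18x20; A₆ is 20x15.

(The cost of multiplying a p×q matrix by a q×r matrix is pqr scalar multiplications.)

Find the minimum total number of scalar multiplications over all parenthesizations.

Adjacent pairs: A₁A₂ = 14·2·10 = 280; A₂A₃ = 2·10·13 = 260; A₃A₄ = 10·13·18 = 2340; A₄A₅ = 13·18·20 = 4680; A₅A₆ = 18·20·15 = 5400.
Length 3: A₁..A₃: k=1: 0+260+14·2·13=624; k=2: 280+0+14·10·13=2100 → min 624 | A₂..A₄: k=2: 0+2340+2·10·18=2700; k=3: 260+0+2·13·18=728 → min 728 | A₃..A₅: k=3: 0+4680+10·13·20=7280; k=4: 2340+0+10·18·20=5940 → min 5940 | A₄..A₆: k=4: 0+5400+13·18·15=8910; k=5: 4680+0+13·20·15=8580 → min 8580.
Length 4: A₁..A₄: k=1: 0+728+14·2·18=1232; k=2: 280+2340+14·10·18=5140; k=3: 624+0+14·13·18=3900 → min 1232 | A₂..A₅: k=2: 0+5940+2·10·20=6340; k=3: 260+4680+2·13·20=5460; k=4: 728+0+2·18·20=1448 → min 1448 | A₃..A₆: k=3: 0+8580+10·13·15=10530; k=4: 2340+5400+10·18·15=10440; k=5: 5940+0+10·20·15=8940 → min 8940.
Length 5: A₁..A₅: k=1: 0+1448+14·2·20=2008; k=2: 280+5940+14·10·20=9020; k=3: 624+4680+14·13·20=8944; k=4: 1232+0+14·18·20=6272 → min 2008 | A₂..A₆: k=2: 0+8940+2·10·15=9240; k=3: 260+8580+2·13·15=9230; k=4: 728+5400+2·18·15=6668; k=5: 1448+0+2·20·15=2048 → min 2048.
Length 6: A₁..A₆: k=1: 0+2048+14·2·15=2468; k=2: 280+8940+14·10·15=11320; k=3: 624+8580+14·13·15=11934; k=4: 1232+5400+14·18·15=10412; k=5: 2008+0+14·20·15=6208 → min 2468.
Optimal order: (A₁((((A₂A₃)A₄)A₅)A₆)) with cost 2468.

2468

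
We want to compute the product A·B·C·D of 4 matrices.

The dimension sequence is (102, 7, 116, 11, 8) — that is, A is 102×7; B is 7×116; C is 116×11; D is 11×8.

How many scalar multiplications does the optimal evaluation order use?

15260

Adjacent pairs: AB = 102·7·116 = 82824; BC = 7·116·11 = 8932; CD = 116·11·8 = 10208.
Length 3: A..C: k=1: 0+8932+102·7·11=16786; k=2: 82824+0+102·116·11=212976 → min 16786 | B..D: k=2: 0+10208+7·116·8=16704; k=3: 8932+0+7·11·8=9548 → min 9548.
Length 4: A..D: k=1: 0+9548+102·7·8=15260; k=2: 82824+10208+102·116·8=187688; k=3: 16786+0+102·11·8=25762 → min 15260.
Optimal order: (A·((B·C)·D)) with cost 15260.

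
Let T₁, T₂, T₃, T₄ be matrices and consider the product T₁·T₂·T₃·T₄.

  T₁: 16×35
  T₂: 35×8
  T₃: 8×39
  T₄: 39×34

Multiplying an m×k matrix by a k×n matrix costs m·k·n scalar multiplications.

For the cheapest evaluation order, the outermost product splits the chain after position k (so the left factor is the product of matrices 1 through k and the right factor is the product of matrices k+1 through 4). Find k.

2

Adjacent pairs: T₁T₂ = 16·35·8 = 4480; T₂T₃ = 35·8·39 = 10920; T₃T₄ = 8·39·34 = 10608.
Length 3: T₁..T₃: k=1: 0+10920+16·35·39=32760; k=2: 4480+0+16·8·39=9472 → min 9472 | T₂..T₄: k=2: 0+10608+35·8·34=20128; k=3: 10920+0+35·39·34=57330 → min 20128.
Top-level splits: k=1: (T₁..T₁)·(T₂..T₄) → 0+20128+16·35·34 = 39168; k=2: (T₁..T₂)·(T₃..T₄) → 4480+10608+16·8·34 = 19440; k=3: (T₁..T₃)·(T₄..T₄) → 9472+0+16·39·34 = 30688.
Best split is after T₂, i.e. k = 2.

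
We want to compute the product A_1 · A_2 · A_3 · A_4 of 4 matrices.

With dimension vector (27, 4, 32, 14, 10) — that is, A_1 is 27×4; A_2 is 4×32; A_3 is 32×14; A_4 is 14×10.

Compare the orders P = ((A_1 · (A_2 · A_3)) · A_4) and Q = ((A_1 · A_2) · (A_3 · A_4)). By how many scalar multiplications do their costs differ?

Order P = ((A_1 · (A_2 · A_3)) · A_4): (A_2 · A_3): 4×32 by 32×14 → 4×14, cost 4·32·14 = 1792; (A_1 · (A_2 · A_3)): 27×4 by 4×14 → 27×14, cost 27·4·14 = 1512; cumulative 3304; ((A_1 · (A_2 · A_3)) · A_4): 27×14 by 14×10 → 27×10, cost 27·14·10 = 3780; cumulative 7084. Total 7084.
Order Q = ((A_1 · A_2) · (A_3 · A_4)): (A_1 · A_2): 27×4 by 4×32 → 27×32, cost 27·4·32 = 3456; (A_3 · A_4): 32×14 by 14×10 → 32×10, cost 32·14·10 = 4480; ((A_1 · A_2) · (A_3 · A_4)): 27×32 by 32×10 → 27×10, cost 27·32·10 = 8640; cumulative 16576. Total 16576.
Difference: |7084 − 16576| = 9492.

9492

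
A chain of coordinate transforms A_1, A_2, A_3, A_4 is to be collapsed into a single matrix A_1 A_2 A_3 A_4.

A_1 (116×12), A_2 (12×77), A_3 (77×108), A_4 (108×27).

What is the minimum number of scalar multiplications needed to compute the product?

172368

Adjacent pairs: A_1A_2 = 116·12·77 = 107184; A_2A_3 = 12·77·108 = 99792; A_3A_4 = 77·108·27 = 224532.
Length 3: A_1..A_3: k=1: 0+99792+116·12·108=250128; k=2: 107184+0+116·77·108=1071840 → min 250128 | A_2..A_4: k=2: 0+224532+12·77·27=249480; k=3: 99792+0+12·108·27=134784 → min 134784.
Length 4: A_1..A_4: k=1: 0+134784+116·12·27=172368; k=2: 107184+224532+116·77·27=572880; k=3: 250128+0+116·108·27=588384 → min 172368.
Optimal order: (A_1 ((A_2 A_3) A_4)) with cost 172368.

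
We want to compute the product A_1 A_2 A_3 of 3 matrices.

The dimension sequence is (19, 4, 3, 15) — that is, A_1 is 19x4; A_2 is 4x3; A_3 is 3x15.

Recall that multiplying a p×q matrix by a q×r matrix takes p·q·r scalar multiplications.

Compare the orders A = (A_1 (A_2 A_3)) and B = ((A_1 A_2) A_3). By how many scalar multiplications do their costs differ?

Order A = (A_1 (A_2 A_3)): (A_2 A_3): 4×3 by 3×15 → 4×15, cost 4·3·15 = 180; (A_1 (A_2 A_3)): 19×4 by 4×15 → 19×15, cost 19·4·15 = 1140; cumulative 1320. Total 1320.
Order B = ((A_1 A_2) A_3): (A_1 A_2): 19×4 by 4×3 → 19×3, cost 19·4·3 = 228; ((A_1 A_2) A_3): 19×3 by 3×15 → 19×15, cost 19·3·15 = 855; cumulative 1083. Total 1083.
Difference: |1320 − 1083| = 237.

237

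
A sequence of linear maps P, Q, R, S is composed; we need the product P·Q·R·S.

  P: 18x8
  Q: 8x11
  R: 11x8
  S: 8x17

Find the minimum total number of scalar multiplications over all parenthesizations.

4240

Adjacent pairs: PQ = 18·8·11 = 1584; QR = 8·11·8 = 704; RS = 11·8·17 = 1496.
Length 3: P..R: k=1: 0+704+18·8·8=1856; k=2: 1584+0+18·11·8=3168 → min 1856 | Q..S: k=2: 0+1496+8·11·17=2992; k=3: 704+0+8·8·17=1792 → min 1792.
Length 4: P..S: k=1: 0+1792+18·8·17=4240; k=2: 1584+1496+18·11·17=6446; k=3: 1856+0+18·8·17=4304 → min 4240.
Optimal order: (P·((Q·R)·S)) with cost 4240.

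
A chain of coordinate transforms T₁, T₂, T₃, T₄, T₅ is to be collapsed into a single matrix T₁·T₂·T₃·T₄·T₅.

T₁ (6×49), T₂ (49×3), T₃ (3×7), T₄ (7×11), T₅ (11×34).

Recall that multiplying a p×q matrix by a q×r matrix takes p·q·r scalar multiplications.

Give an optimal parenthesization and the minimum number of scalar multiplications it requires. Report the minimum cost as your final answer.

2847

Adjacent pairs: T₁T₂ = 6·49·3 = 882; T₂T₃ = 49·3·7 = 1029; T₃T₄ = 3·7·11 = 231; T₄T₅ = 7·11·34 = 2618.
Length 3: T₁..T₃: k=1: 0+1029+6·49·7=3087; k=2: 882+0+6·3·7=1008 → min 1008 | T₂..T₄: k=2: 0+231+49·3·11=1848; k=3: 1029+0+49·7·11=4802 → min 1848 | T₃..T₅: k=3: 0+2618+3·7·34=3332; k=4: 231+0+3·11·34=1353 → min 1353.
Length 4: T₁..T₄: k=1: 0+1848+6·49·11=5082; k=2: 882+231+6·3·11=1311; k=3: 1008+0+6·7·11=1470 → min 1311 | T₂..T₅: k=2: 0+1353+49·3·34=6351; k=3: 1029+2618+49·7·34=15309; k=4: 1848+0+49·11·34=20174 → min 6351.
Length 5: T₁..T₅: k=1: 0+6351+6·49·34=16347; k=2: 882+1353+6·3·34=2847; k=3: 1008+2618+6·7·34=5054; k=4: 1311+0+6·11·34=3555 → min 2847.
Optimal parenthesization: ((T₁·T₂)·((T₃·T₄)·T₅)) with cost 2847.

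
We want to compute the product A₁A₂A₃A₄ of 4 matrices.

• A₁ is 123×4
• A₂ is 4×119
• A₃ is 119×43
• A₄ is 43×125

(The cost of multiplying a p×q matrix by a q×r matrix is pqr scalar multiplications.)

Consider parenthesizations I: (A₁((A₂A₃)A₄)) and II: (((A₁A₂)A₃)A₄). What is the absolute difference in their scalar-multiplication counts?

1245596

Order I = (A₁((A₂A₃)A₄)): (A₂A₃): 4×119 by 119×43 → 4×43, cost 4·119·43 = 20468; ((A₂A₃)A₄): 4×43 by 43×125 → 4×125, cost 4·43·125 = 21500; cumulative 41968; (A₁((A₂A₃)A₄)): 123×4 by 4×125 → 123×125, cost 123·4·125 = 61500; cumulative 103468. Total 103468.
Order II = (((A₁A₂)A₃)A₄): (A₁A₂): 123×4 by 4×119 → 123×119, cost 123·4·119 = 58548; ((A₁A₂)A₃): 123×119 by 119×43 → 123×43, cost 123·119·43 = 629391; cumulative 687939; (((A₁A₂)A₃)A₄): 123×43 by 43×125 → 123×125, cost 123·43·125 = 661125; cumulative 1349064. Total 1349064.
Difference: |103468 − 1349064| = 1245596.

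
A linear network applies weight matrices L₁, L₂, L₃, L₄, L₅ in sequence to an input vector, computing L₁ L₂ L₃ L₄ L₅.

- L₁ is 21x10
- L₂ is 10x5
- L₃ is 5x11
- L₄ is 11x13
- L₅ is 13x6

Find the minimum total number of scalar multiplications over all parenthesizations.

2665

Adjacent pairs: L₁L₂ = 21·10·5 = 1050; L₂L₃ = 10·5·11 = 550; L₃L₄ = 5·11·13 = 715; L₄L₅ = 11·13·6 = 858.
Length 3: L₁..L₃: k=1: 0+550+21·10·11=2860; k=2: 1050+0+21·5·11=2205 → min 2205 | L₂..L₄: k=2: 0+715+10·5·13=1365; k=3: 550+0+10·11·13=1980 → min 1365 | L₃..L₅: k=3: 0+858+5·11·6=1188; k=4: 715+0+5·13·6=1105 → min 1105.
Length 4: L₁..L₄: k=1: 0+1365+21·10·13=4095; k=2: 1050+715+21·5·13=3130; k=3: 2205+0+21·11·13=5208 → min 3130 | L₂..L₅: k=2: 0+1105+10·5·6=1405; k=3: 550+858+10·11·6=2068; k=4: 1365+0+10·13·6=2145 → min 1405.
Length 5: L₁..L₅: k=1: 0+1405+21·10·6=2665; k=2: 1050+1105+21·5·6=2785; k=3: 2205+858+21·11·6=4449; k=4: 3130+0+21·13·6=4768 → min 2665.
Optimal order: (L₁ (L₂ ((L₃ L₄) L₅))) with cost 2665.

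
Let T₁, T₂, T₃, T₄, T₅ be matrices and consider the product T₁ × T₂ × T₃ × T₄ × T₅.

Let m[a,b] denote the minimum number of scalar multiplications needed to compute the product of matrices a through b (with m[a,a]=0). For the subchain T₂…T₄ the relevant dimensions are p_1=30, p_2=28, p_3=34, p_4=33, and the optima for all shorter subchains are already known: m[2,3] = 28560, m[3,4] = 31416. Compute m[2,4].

59136

m[2,4] = min over k∈[2,3] of m[2,k]+m[k+1,4]+p_{1}·p_k·p_{4}.
k=2: 0 + 31416 + 30·28·33 = 59136; k=3: 28560 + 0 + 30·34·33 = 62220.
Minimum: 59136 at k=2.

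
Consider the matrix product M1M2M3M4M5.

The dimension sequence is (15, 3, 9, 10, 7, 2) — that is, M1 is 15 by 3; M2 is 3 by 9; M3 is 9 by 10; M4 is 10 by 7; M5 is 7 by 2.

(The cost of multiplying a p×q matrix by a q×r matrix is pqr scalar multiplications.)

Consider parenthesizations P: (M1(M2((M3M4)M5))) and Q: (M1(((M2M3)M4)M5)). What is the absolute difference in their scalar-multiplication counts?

Order P = (M1(M2((M3M4)M5))): (M3M4): 9×10 by 10×7 → 9×7, cost 9·10·7 = 630; ((M3M4)M5): 9×7 by 7×2 → 9×2, cost 9·7·2 = 126; cumulative 756; (M2((M3M4)M5)): 3×9 by 9×2 → 3×2, cost 3·9·2 = 54; cumulative 810; (M1(M2((M3M4)M5))): 15×3 by 3×2 → 15×2, cost 15·3·2 = 90; cumulative 900. Total 900.
Order Q = (M1(((M2M3)M4)M5)): (M2M3): 3×9 by 9×10 → 3×10, cost 3·9·10 = 270; ((M2M3)M4): 3×10 by 10×7 → 3×7, cost 3·10·7 = 210; cumulative 480; (((M2M3)M4)M5): 3×7 by 7×2 → 3×2, cost 3·7·2 = 42; cumulative 522; (M1(((M2M3)M4)M5)): 15×3 by 3×2 → 15×2, cost 15·3·2 = 90; cumulative 612. Total 612.
Difference: |900 − 612| = 288.

288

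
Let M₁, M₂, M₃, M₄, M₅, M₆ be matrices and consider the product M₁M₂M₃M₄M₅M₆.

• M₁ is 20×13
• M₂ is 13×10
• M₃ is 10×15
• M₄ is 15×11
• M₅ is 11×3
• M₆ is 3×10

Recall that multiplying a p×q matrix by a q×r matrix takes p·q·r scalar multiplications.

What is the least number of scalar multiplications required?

Adjacent pairs: M₁M₂ = 20·13·10 = 2600; M₂M₃ = 13·10·15 = 1950; M₃M₄ = 10·15·11 = 1650; M₄M₅ = 15·11·3 = 495; M₅M₆ = 11·3·10 = 330.
Length 3: M₁..M₃: k=1: 0+1950+20·13·15=5850; k=2: 2600+0+20·10·15=5600 → min 5600 | M₂..M₄: k=2: 0+1650+13·10·11=3080; k=3: 1950+0+13·15·11=4095 → min 3080 | M₃..M₅: k=3: 0+495+10·15·3=945; k=4: 1650+0+10·11·3=1980 → min 945 | M₄..M₆: k=4: 0+330+15·11·10=1980; k=5: 495+0+15·3·10=945 → min 945.
Length 4: M₁..M₄: k=1: 0+3080+20·13·11=5940; k=2: 2600+1650+20·10·11=6450; k=3: 5600+0+20·15·11=8900 → min 5940 | M₂..M₅: k=2: 0+945+13·10·3=1335; k=3: 1950+495+13·15·3=3030; k=4: 3080+0+13·11·3=3509 → min 1335 | M₃..M₆: k=3: 0+945+10·15·10=2445; k=4: 1650+330+10·11·10=3080; k=5: 945+0+10·3·10=1245 → min 1245.
Length 5: M₁..M₅: k=1: 0+1335+20·13·3=2115; k=2: 2600+945+20·10·3=4145; k=3: 5600+495+20·15·3=6995; k=4: 5940+0+20·11·3=6600 → min 2115 | M₂..M₆: k=2: 0+1245+13·10·10=2545; k=3: 1950+945+13·15·10=4845; k=4: 3080+330+13·11·10=4840; k=5: 1335+0+13·3·10=1725 → min 1725.
Length 6: M₁..M₆: k=1: 0+1725+20·13·10=4325; k=2: 2600+1245+20·10·10=5845; k=3: 5600+945+20·15·10=9545; k=4: 5940+330+20·11·10=8470; k=5: 2115+0+20·3·10=2715 → min 2715.
Optimal order: ((M₁(M₂(M₃(M₄M₅))))M₆) with cost 2715.

2715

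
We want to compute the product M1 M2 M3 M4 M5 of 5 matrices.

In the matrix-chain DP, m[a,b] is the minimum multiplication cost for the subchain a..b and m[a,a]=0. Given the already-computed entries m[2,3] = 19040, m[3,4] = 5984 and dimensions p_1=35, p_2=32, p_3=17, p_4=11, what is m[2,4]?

m[2,4] = min over k∈[2,3] of m[2,k]+m[k+1,4]+p_{1}·p_k·p_{4}.
k=2: 0 + 5984 + 35·32·11 = 18304; k=3: 19040 + 0 + 35·17·11 = 25585.
Minimum: 18304 at k=2.

18304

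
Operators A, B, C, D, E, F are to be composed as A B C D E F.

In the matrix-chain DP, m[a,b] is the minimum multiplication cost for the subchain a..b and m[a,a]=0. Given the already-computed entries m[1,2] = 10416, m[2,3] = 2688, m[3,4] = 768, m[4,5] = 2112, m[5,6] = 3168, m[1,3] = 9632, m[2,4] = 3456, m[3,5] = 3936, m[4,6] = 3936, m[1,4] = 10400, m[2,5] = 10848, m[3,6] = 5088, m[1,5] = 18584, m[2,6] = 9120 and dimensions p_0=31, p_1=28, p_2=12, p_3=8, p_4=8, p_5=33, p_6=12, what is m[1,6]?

m[1,6] = min over k∈[1,5] of m[1,k]+m[k+1,6]+p_{0}·p_k·p_{6}.
k=1: 0 + 9120 + 31·28·12 = 19536; k=2: 10416 + 5088 + 31·12·12 = 19968; k=3: 9632 + 3936 + 31·8·12 = 16544; k=4: 10400 + 3168 + 31·8·12 = 16544; k=5: 18584 + 0 + 31·33·12 = 30860.
Minimum: 16544 at k=3.

16544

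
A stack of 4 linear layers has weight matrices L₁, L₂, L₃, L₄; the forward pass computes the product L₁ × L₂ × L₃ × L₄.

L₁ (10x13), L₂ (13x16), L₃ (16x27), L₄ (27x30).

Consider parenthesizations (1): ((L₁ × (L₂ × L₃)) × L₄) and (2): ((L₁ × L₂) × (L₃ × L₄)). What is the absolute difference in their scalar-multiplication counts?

Order (1) = ((L₁ × (L₂ × L₃)) × L₄): (L₂ × L₃): 13×16 by 16×27 → 13×27, cost 13·16·27 = 5616; (L₁ × (L₂ × L₃)): 10×13 by 13×27 → 10×27, cost 10·13·27 = 3510; cumulative 9126; ((L₁ × (L₂ × L₃)) × L₄): 10×27 by 27×30 → 10×30, cost 10·27·30 = 8100; cumulative 17226. Total 17226.
Order (2) = ((L₁ × L₂) × (L₃ × L₄)): (L₁ × L₂): 10×13 by 13×16 → 10×16, cost 10·13·16 = 2080; (L₃ × L₄): 16×27 by 27×30 → 16×30, cost 16·27·30 = 12960; ((L₁ × L₂) × (L₃ × L₄)): 10×16 by 16×30 → 10×30, cost 10·16·30 = 4800; cumulative 19840. Total 19840.
Difference: |17226 − 19840| = 2614.

2614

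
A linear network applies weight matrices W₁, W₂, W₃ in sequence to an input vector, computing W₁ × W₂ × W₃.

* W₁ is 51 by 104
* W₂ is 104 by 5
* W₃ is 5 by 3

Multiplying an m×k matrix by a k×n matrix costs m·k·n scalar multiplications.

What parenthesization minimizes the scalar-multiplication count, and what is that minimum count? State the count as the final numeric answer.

(W₁ × (W₂ × W₃)): cost 17472.
((W₁ × W₂) × W₃): cost 27285.
Optimal: (W₁ × (W₂ × W₃)) with cost 17472.

17472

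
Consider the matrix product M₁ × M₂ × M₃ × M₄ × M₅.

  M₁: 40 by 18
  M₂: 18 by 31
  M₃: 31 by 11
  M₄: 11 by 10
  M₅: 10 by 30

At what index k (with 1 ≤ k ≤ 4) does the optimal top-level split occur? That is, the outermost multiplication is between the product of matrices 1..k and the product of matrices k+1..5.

Adjacent pairs: M₁M₂ = 40·18·31 = 22320; M₂M₃ = 18·31·11 = 6138; M₃M₄ = 31·11·10 = 3410; M₄M₅ = 11·10·30 = 3300.
Length 3: M₁..M₃: k=1: 0+6138+40·18·11=14058; k=2: 22320+0+40·31·11=35960 → min 14058 | M₂..M₄: k=2: 0+3410+18·31·10=8990; k=3: 6138+0+18·11·10=8118 → min 8118 | M₃..M₅: k=3: 0+3300+31·11·30=13530; k=4: 3410+0+31·10·30=12710 → min 12710.
Length 4: M₁..M₄: k=1: 0+8118+40·18·10=15318; k=2: 22320+3410+40·31·10=38130; k=3: 14058+0+40·11·10=18458 → min 15318 | M₂..M₅: k=2: 0+12710+18·31·30=29450; k=3: 6138+3300+18·11·30=15378; k=4: 8118+0+18·10·30=13518 → min 13518.
Top-level splits: k=1: (M₁..M₁)·(M₂..M₅) → 0+13518+40·18·30 = 35118; k=2: (M₁..M₂)·(M₃..M₅) → 22320+12710+40·31·30 = 72230; k=3: (M₁..M₃)·(M₄..M₅) → 14058+3300+40·11·30 = 30558; k=4: (M₁..M₄)·(M₅..M₅) → 15318+0+40·10·30 = 27318.
Best split is after M₄, i.e. k = 4.

4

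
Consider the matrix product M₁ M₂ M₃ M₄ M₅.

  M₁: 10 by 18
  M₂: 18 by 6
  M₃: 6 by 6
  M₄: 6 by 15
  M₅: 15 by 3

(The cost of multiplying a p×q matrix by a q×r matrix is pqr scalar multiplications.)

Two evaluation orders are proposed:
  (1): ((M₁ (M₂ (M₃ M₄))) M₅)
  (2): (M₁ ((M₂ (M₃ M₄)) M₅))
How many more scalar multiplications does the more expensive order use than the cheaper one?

Order (1) = ((M₁ (M₂ (M₃ M₄))) M₅): (M₃ M₄): 6×6 by 6×15 → 6×15, cost 6·6·15 = 540; (M₂ (M₃ M₄)): 18×6 by 6×15 → 18×15, cost 18·6·15 = 1620; cumulative 2160; (M₁ (M₂ (M₃ M₄))): 10×18 by 18×15 → 10×15, cost 10·18·15 = 2700; cumulative 4860; ((M₁ (M₂ (M₃ M₄))) M₅): 10×15 by 15×3 → 10×3, cost 10·15·3 = 450; cumulative 5310. Total 5310.
Order (2) = (M₁ ((M₂ (M₃ M₄)) M₅)): (M₃ M₄): 6×6 by 6×15 → 6×15, cost 6·6·15 = 540; (M₂ (M₃ M₄)): 18×6 by 6×15 → 18×15, cost 18·6·15 = 1620; cumulative 2160; ((M₂ (M₃ M₄)) M₅): 18×15 by 15×3 → 18×3, cost 18·15·3 = 810; cumulative 2970; (M₁ ((M₂ (M₃ M₄)) M₅)): 10×18 by 18×3 → 10×3, cost 10·18·3 = 540; cumulative 3510. Total 3510.
Difference: |5310 − 3510| = 1800.

1800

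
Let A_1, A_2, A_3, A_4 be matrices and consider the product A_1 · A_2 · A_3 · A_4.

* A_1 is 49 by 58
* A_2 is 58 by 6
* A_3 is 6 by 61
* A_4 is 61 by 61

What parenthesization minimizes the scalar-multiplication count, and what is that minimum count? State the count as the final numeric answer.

57312

Adjacent pairs: A_1A_2 = 49·58·6 = 17052; A_2A_3 = 58·6·61 = 21228; A_3A_4 = 6·61·61 = 22326.
Length 3: A_1..A_3: k=1: 0+21228+49·58·61=194590; k=2: 17052+0+49·6·61=34986 → min 34986 | A_2..A_4: k=2: 0+22326+58·6·61=43554; k=3: 21228+0+58·61·61=237046 → min 43554.
Length 4: A_1..A_4: k=1: 0+43554+49·58·61=216916; k=2: 17052+22326+49·6·61=57312; k=3: 34986+0+49·61·61=217315 → min 57312.
Optimal parenthesization: ((A_1 · A_2) · (A_3 · A_4)) with cost 57312.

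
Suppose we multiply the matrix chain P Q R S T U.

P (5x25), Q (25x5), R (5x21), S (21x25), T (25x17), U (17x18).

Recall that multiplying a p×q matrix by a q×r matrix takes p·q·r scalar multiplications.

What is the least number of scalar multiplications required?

7330

Adjacent pairs: PQ = 5·25·5 = 625; QR = 25·5·21 = 2625; RS = 5·21·25 = 2625; ST = 21·25·17 = 8925; TU = 25·17·18 = 7650.
Length 3: P..R: k=1: 0+2625+5·25·21=5250; k=2: 625+0+5·5·21=1150 → min 1150 | Q..S: k=2: 0+2625+25·5·25=5750; k=3: 2625+0+25·21·25=15750 → min 5750 | R..T: k=3: 0+8925+5·21·17=10710; k=4: 2625+0+5·25·17=4750 → min 4750 | S..U: k=4: 0+7650+21·25·18=17100; k=5: 8925+0+21·17·18=15351 → min 15351.
Length 4: P..S: k=1: 0+5750+5·25·25=8875; k=2: 625+2625+5·5·25=3875; k=3: 1150+0+5·21·25=3775 → min 3775 | Q..T: k=2: 0+4750+25·5·17=6875; k=3: 2625+8925+25·21·17=20475; k=4: 5750+0+25·25·17=16375 → min 6875 | R..U: k=3: 0+15351+5·21·18=17241; k=4: 2625+7650+5·25·18=12525; k=5: 4750+0+5·17·18=6280 → min 6280.
Length 5: P..T: k=1: 0+6875+5·25·17=9000; k=2: 625+4750+5·5·17=5800; k=3: 1150+8925+5·21·17=11860; k=4: 3775+0+5·25·17=5900 → min 5800 | Q..U: k=2: 0+6280+25·5·18=8530; k=3: 2625+15351+25·21·18=27426; k=4: 5750+7650+25·25·18=24650; k=5: 6875+0+25·17·18=14525 → min 8530.
Length 6: P..U: k=1: 0+8530+5·25·18=10780; k=2: 625+6280+5·5·18=7355; k=3: 1150+15351+5·21·18=18391; k=4: 3775+7650+5·25·18=13675; k=5: 5800+0+5·17·18=7330 → min 7330.
Optimal order: (((P Q) ((R S) T)) U) with cost 7330.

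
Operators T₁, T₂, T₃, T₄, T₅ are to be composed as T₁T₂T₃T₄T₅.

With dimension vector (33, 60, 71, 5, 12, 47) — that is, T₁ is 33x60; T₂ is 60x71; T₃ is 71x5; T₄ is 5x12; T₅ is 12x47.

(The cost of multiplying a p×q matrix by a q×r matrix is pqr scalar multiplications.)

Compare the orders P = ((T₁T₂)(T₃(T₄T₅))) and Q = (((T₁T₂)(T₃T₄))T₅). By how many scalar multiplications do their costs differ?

Order P = ((T₁T₂)(T₃(T₄T₅))): (T₁T₂): 33×60 by 60×71 → 33×71, cost 33·60·71 = 140580; (T₄T₅): 5×12 by 12×47 → 5×47, cost 5·12·47 = 2820; (T₃(T₄T₅)): 71×5 by 5×47 → 71×47, cost 71·5·47 = 16685; cumulative 19505; ((T₁T₂)(T₃(T₄T₅))): 33×71 by 71×47 → 33×47, cost 33·71·47 = 110121; cumulative 270206. Total 270206.
Order Q = (((T₁T₂)(T₃T₄))T₅): (T₁T₂): 33×60 by 60×71 → 33×71, cost 33·60·71 = 140580; (T₃T₄): 71×5 by 5×12 → 71×12, cost 71·5·12 = 4260; ((T₁T₂)(T₃T₄)): 33×71 by 71×12 → 33×12, cost 33·71·12 = 28116; cumulative 172956; (((T₁T₂)(T₃T₄))T₅): 33×12 by 12×47 → 33×47, cost 33·12·47 = 18612; cumulative 191568. Total 191568.
Difference: |270206 − 191568| = 78638.

78638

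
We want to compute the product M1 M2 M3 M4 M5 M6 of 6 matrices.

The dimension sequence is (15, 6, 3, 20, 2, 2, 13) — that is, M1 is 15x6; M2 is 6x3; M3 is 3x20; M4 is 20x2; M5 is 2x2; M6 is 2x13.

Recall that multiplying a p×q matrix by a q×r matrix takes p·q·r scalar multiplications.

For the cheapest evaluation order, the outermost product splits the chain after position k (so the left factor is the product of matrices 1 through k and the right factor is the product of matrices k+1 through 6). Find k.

Adjacent pairs: M1M2 = 15·6·3 = 270; M2M3 = 6·3·20 = 360; M3M4 = 3·20·2 = 120; M4M5 = 20·2·2 = 80; M5M6 = 2·2·13 = 52.
Length 3: M1..M3: k=1: 0+360+15·6·20=2160; k=2: 270+0+15·3·20=1170 → min 1170 | M2..M4: k=2: 0+120+6·3·2=156; k=3: 360+0+6·20·2=600 → min 156 | M3..M5: k=3: 0+80+3·20·2=200; k=4: 120+0+3·2·2=132 → min 132 | M4..M6: k=4: 0+52+20·2·13=572; k=5: 80+0+20·2·13=600 → min 572.
Length 4: M1..M4: k=1: 0+156+15·6·2=336; k=2: 270+120+15·3·2=480; k=3: 1170+0+15·20·2=1770 → min 336 | M2..M5: k=2: 0+132+6·3·2=168; k=3: 360+80+6·20·2=680; k=4: 156+0+6·2·2=180 → min 168 | M3..M6: k=3: 0+572+3·20·13=1352; k=4: 120+52+3·2·13=250; k=5: 132+0+3·2·13=210 → min 210.
Length 5: M1..M5: k=1: 0+168+15·6·2=348; k=2: 270+132+15·3·2=492; k=3: 1170+80+15·20·2=1850; k=4: 336+0+15·2·2=396 → min 348 | M2..M6: k=2: 0+210+6·3·13=444; k=3: 360+572+6·20·13=2492; k=4: 156+52+6·2·13=364; k=5: 168+0+6·2·13=324 → min 324.
Top-level splits: k=1: (M1..M1)·(M2..M6) → 0+324+15·6·13 = 1494; k=2: (M1..M2)·(M3..M6) → 270+210+15·3·13 = 1065; k=3: (M1..M3)·(M4..M6) → 1170+572+15·20·13 = 5642; k=4: (M1..M4)·(M5..M6) → 336+52+15·2·13 = 778; k=5: (M1..M5)·(M6..M6) → 348+0+15·2·13 = 738.
Best split is after M5, i.e. k = 5.

5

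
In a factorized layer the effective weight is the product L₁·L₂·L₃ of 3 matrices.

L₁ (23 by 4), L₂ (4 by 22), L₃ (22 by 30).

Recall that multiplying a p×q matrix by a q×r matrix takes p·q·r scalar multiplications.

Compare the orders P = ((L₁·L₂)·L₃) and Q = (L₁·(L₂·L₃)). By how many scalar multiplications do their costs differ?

11804

Order P = ((L₁·L₂)·L₃): (L₁·L₂): 23×4 by 4×22 → 23×22, cost 23·4·22 = 2024; ((L₁·L₂)·L₃): 23×22 by 22×30 → 23×30, cost 23·22·30 = 15180; cumulative 17204. Total 17204.
Order Q = (L₁·(L₂·L₃)): (L₂·L₃): 4×22 by 22×30 → 4×30, cost 4·22·30 = 2640; (L₁·(L₂·L₃)): 23×4 by 4×30 → 23×30, cost 23·4·30 = 2760; cumulative 5400. Total 5400.
Difference: |17204 − 5400| = 11804.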